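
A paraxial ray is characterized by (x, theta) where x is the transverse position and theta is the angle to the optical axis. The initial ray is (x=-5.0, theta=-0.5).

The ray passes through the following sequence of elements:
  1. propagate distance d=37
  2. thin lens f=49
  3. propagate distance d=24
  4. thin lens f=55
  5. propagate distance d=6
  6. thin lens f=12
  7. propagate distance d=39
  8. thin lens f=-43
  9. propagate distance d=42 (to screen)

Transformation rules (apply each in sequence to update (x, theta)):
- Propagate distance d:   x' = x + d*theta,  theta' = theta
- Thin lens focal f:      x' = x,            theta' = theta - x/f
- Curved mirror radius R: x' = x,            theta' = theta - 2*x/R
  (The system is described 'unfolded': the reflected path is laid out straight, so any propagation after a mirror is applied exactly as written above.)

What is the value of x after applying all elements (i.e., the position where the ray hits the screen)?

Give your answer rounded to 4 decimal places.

Initial: x=-5.0000 theta=-0.5000
After 1 (propagate distance d=37): x=-23.5000 theta=-0.5000
After 2 (thin lens f=49): x=-23.5000 theta=-1/49 (≈-0.0204)
After 3 (propagate distance d=24): x=-2351/98 (≈-23.9898) theta=-1/49 (≈-0.0204)
After 4 (thin lens f=55): x=-2351/98 (≈-23.9898) theta=2241/5390 (≈0.4158)
After 5 (propagate distance d=6): x=-115859/5390 (≈-21.4952) theta=2241/5390 (≈0.4158)
After 6 (thin lens f=12): x=-115859/5390 (≈-21.4952) theta=20393/9240 (≈2.2070)
After 7 (propagate distance d=39): x=1392327/21560 (≈64.5792) theta=20393/9240 (≈2.2070)
After 8 (thin lens f=-43): x=1392327/21560 (≈64.5792) theta=5157637/1390620 (≈3.7089)
After 9 (propagate distance d=42 (to screen)): x=204283897/927080 (≈220.3520) theta=5157637/1390620 (≈3.7089)
Rounded to 4 decimal places: x = 220.3520

Answer: 220.3520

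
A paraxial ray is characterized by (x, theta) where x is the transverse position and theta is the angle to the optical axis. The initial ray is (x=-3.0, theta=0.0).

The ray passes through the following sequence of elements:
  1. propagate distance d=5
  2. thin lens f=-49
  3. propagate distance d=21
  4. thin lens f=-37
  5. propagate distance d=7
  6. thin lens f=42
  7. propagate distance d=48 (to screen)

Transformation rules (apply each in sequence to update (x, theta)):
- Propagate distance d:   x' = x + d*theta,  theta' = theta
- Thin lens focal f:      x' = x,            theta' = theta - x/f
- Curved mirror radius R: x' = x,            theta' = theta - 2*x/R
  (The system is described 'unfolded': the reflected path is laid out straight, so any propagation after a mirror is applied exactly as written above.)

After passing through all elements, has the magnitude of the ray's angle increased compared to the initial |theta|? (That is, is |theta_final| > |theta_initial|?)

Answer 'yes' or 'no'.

Initial: x=-3.0000 theta=0.0000
After 1 (propagate distance d=5): x=-3.0000 theta=0.0000
After 2 (thin lens f=-49): x=-3.0000 theta=-3/49 (≈-0.0612)
After 3 (propagate distance d=21): x=-30/7 (≈-4.2857) theta=-3/49 (≈-0.0612)
After 4 (thin lens f=-37): x=-30/7 (≈-4.2857) theta=-321/1813 (≈-0.1771)
After 5 (propagate distance d=7): x=-1431/259 (≈-5.5251) theta=-321/1813 (≈-0.1771)
After 6 (thin lens f=42): x=-1431/259 (≈-5.5251) theta=-165/3626 (≈-0.0455)
After 7 (propagate distance d=48 (to screen)): x=-13977/1813 (≈-7.7093) theta=-165/3626 (≈-0.0455)
|theta_initial|=0.0000 |theta_final|=165/3626 (≈0.0455) -> increased

Answer: yes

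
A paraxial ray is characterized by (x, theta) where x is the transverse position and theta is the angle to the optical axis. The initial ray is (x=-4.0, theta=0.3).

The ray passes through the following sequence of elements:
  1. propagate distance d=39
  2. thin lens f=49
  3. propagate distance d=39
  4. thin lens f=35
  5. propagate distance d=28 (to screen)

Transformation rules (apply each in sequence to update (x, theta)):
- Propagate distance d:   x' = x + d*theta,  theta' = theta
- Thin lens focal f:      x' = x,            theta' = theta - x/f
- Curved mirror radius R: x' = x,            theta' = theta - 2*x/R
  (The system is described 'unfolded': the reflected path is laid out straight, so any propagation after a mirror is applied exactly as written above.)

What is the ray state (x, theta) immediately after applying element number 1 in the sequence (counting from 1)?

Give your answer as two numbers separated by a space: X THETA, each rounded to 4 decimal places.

Answer: 7.7000 0.3000

Derivation:
Initial: x=-4.0000 theta=0.3000
After 1 (propagate distance d=39): x=7.7000 theta=0.3000
Rounded to 4 decimal places: x = 7.7000, theta = 0.3000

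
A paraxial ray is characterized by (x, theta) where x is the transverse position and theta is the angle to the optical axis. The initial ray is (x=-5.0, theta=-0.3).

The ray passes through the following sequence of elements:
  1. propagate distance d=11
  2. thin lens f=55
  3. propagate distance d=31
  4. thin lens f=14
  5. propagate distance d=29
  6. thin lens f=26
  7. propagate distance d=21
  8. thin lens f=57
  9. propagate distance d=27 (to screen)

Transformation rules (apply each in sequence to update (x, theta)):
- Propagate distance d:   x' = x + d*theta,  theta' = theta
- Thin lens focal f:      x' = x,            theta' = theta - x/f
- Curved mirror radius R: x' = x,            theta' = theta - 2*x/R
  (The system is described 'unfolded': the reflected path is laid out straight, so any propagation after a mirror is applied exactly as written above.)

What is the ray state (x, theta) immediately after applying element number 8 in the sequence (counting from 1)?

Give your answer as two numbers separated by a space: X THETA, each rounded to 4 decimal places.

Answer: 18.0828 0.0905

Derivation:
Initial: x=-5.0000 theta=-0.3000
After 1 (propagate distance d=11): x=-8.3000 theta=-0.3000
After 2 (thin lens f=55): x=-8.3000 theta=-41/275 (≈-0.1491)
After 3 (propagate distance d=31): x=-7107/550 (≈-12.9218) theta=-41/275 (≈-0.1491)
After 4 (thin lens f=14): x=-7107/550 (≈-12.9218) theta=5959/7700 (≈0.7739)
After 5 (propagate distance d=29): x=73313/7700 (≈9.5212) theta=5959/7700 (≈0.7739)
After 6 (thin lens f=26): x=73313/7700 (≈9.5212) theta=81621/200200 (≈0.4077)
After 7 (propagate distance d=21): x=3620179/200200 (≈18.0828) theta=81621/200200 (≈0.4077)
After 8 (thin lens f=57): x=3620179/200200 (≈18.0828) theta=46919/518700 (≈0.0905)
Rounded to 4 decimal places: x = 18.0828, theta = 0.0905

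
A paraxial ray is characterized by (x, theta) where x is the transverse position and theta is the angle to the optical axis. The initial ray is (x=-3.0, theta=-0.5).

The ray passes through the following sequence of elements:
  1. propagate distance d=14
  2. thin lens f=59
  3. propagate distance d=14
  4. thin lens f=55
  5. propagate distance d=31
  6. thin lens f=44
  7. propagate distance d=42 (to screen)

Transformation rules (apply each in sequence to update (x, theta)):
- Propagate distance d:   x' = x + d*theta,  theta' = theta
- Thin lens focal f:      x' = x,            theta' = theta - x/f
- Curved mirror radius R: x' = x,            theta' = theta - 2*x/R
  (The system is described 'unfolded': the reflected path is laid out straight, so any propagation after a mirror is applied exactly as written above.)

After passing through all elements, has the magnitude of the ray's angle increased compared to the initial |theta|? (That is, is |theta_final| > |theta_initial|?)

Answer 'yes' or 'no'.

Initial: x=-3.0000 theta=-0.5000
After 1 (propagate distance d=14): x=-10.0000 theta=-0.5000
After 2 (thin lens f=59): x=-10.0000 theta=-39/118 (≈-0.3305)
After 3 (propagate distance d=14): x=-863/59 (≈-14.6271) theta=-39/118 (≈-0.3305)
After 4 (thin lens f=55): x=-863/59 (≈-14.6271) theta=-419/6490 (≈-0.0646)
After 5 (propagate distance d=31): x=-107919/6490 (≈-16.6285) theta=-419/6490 (≈-0.0646)
After 6 (thin lens f=44): x=-107919/6490 (≈-16.6285) theta=89483/285560 (≈0.3134)
After 7 (propagate distance d=42 (to screen)): x=-99015/28556 (≈-3.4674) theta=89483/285560 (≈0.3134)
|theta_initial|=0.5000 |theta_final|=89483/285560 (≈0.3134) -> not increased

Answer: no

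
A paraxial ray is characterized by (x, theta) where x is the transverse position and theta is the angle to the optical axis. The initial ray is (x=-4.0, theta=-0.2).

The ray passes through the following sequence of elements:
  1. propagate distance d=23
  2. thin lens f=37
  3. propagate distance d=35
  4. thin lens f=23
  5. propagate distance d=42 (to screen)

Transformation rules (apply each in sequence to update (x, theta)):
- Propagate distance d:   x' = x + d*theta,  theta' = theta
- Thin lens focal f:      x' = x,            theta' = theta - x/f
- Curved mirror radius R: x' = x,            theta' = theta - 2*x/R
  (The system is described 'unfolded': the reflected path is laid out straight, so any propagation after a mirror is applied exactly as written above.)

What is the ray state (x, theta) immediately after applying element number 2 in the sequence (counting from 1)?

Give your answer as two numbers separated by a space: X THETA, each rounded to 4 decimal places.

Answer: -8.6000 0.0324

Derivation:
Initial: x=-4.0000 theta=-0.2000
After 1 (propagate distance d=23): x=-8.6000 theta=-0.2000
After 2 (thin lens f=37): x=-8.6000 theta=6/185 (≈0.0324)
Rounded to 4 decimal places: x = -8.6000, theta = 0.0324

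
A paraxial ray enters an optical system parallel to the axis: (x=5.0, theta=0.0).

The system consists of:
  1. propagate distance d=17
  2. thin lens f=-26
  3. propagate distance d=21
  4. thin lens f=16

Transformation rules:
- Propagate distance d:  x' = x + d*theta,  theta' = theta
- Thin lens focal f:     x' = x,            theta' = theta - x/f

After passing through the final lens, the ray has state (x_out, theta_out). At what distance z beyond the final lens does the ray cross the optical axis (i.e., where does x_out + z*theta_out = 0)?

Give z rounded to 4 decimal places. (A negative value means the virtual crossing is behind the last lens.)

Answer: 24.2581

Derivation:
Initial: x=5.0000 theta=0.0000
After 1 (propagate distance d=17): x=5.0000 theta=0.0000
After 2 (thin lens f=-26): x=5.0000 theta=5/26 (≈0.1923)
After 3 (propagate distance d=21): x=235/26 (≈9.0385) theta=5/26 (≈0.1923)
After 4 (thin lens f=16): x=235/26 (≈9.0385) theta=-155/416 (≈-0.3726)
z_focus = -x_out/theta_out = -(235/26)/(-155/416) = 752/31 ≈ 24.2581
Rounded to 4 decimal places: z = 24.2581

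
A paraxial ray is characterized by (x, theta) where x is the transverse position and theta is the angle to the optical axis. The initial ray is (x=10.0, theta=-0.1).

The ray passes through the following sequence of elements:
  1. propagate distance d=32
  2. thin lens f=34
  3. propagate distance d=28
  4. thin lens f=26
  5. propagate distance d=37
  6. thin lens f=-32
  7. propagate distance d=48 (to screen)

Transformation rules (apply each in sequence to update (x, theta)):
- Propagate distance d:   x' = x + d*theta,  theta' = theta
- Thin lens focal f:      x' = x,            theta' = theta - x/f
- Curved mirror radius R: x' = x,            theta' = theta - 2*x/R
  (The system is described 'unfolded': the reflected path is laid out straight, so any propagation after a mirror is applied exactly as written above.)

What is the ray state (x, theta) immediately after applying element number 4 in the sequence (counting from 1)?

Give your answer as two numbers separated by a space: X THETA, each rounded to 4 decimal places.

Answer: -1.6000 -0.2385

Derivation:
Initial: x=10.0000 theta=-0.1000
After 1 (propagate distance d=32): x=6.8000 theta=-0.1000
After 2 (thin lens f=34): x=6.8000 theta=-0.3000
After 3 (propagate distance d=28): x=-1.6000 theta=-0.3000
After 4 (thin lens f=26): x=-1.6000 theta=-31/130 (≈-0.2385)
Rounded to 4 decimal places: x = -1.6000, theta = -0.2385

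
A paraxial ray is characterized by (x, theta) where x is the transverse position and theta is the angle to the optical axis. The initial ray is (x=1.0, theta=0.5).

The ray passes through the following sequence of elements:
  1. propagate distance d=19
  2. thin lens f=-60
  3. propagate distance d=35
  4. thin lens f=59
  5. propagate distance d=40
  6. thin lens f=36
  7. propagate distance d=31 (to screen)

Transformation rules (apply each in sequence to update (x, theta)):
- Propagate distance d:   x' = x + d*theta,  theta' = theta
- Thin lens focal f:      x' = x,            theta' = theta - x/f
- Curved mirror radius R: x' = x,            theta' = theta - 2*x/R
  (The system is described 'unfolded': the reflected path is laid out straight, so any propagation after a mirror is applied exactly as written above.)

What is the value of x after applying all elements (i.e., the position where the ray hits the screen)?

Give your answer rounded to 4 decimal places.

Answer: 8.2712

Derivation:
Initial: x=1.0000 theta=0.5000
After 1 (propagate distance d=19): x=10.5000 theta=0.5000
After 2 (thin lens f=-60): x=10.5000 theta=0.6750
After 3 (propagate distance d=35): x=34.1250 theta=0.6750
After 4 (thin lens f=59): x=34.1250 theta=57/590 (≈0.0966)
After 5 (propagate distance d=40): x=17931/472 (≈37.9894) theta=57/590 (≈0.0966)
After 6 (thin lens f=36): x=17931/472 (≈37.9894) theta=-27149/28320 (≈-0.9587)
After 7 (propagate distance d=31 (to screen)): x=234241/28320 (≈8.2712) theta=-27149/28320 (≈-0.9587)
Rounded to 4 decimal places: x = 8.2712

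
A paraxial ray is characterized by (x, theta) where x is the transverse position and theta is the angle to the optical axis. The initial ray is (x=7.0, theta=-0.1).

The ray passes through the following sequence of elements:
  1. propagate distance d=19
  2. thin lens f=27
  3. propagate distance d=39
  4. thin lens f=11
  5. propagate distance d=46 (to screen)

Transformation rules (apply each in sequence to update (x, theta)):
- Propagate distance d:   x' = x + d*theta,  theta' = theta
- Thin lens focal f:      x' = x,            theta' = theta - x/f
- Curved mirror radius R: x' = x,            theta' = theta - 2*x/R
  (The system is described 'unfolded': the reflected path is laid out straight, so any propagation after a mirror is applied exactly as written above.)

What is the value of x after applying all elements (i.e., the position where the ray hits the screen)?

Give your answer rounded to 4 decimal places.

Answer: 6.3323

Derivation:
Initial: x=7.0000 theta=-0.1000
After 1 (propagate distance d=19): x=5.1000 theta=-0.1000
After 2 (thin lens f=27): x=5.1000 theta=-13/45 (≈-0.2889)
After 3 (propagate distance d=39): x=-37/6 (≈-6.1667) theta=-13/45 (≈-0.2889)
After 4 (thin lens f=11): x=-37/6 (≈-6.1667) theta=269/990 (≈0.2717)
After 5 (propagate distance d=46 (to screen)): x=6269/990 (≈6.3323) theta=269/990 (≈0.2717)
Rounded to 4 decimal places: x = 6.3323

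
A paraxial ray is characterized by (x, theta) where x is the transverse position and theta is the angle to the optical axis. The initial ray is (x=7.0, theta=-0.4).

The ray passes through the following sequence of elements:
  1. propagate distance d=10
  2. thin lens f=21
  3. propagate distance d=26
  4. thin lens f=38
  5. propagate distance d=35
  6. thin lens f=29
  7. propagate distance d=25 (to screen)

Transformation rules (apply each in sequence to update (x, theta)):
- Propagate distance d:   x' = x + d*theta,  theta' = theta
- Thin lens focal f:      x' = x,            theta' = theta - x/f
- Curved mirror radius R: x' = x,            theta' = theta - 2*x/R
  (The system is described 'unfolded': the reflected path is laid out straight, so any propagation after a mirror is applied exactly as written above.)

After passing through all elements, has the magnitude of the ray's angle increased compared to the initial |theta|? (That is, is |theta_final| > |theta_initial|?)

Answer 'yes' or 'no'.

Initial: x=7.0000 theta=-0.4000
After 1 (propagate distance d=10): x=3.0000 theta=-0.4000
After 2 (thin lens f=21): x=3.0000 theta=-19/35 (≈-0.5429)
After 3 (propagate distance d=26): x=-389/35 (≈-11.1143) theta=-19/35 (≈-0.5429)
After 4 (thin lens f=38): x=-389/35 (≈-11.1143) theta=-333/1330 (≈-0.2504)
After 5 (propagate distance d=35): x=-26437/1330 (≈-19.8774) theta=-333/1330 (≈-0.2504)
After 6 (thin lens f=29): x=-26437/1330 (≈-19.8774) theta=1678/3857 (≈0.4351)
After 7 (propagate distance d=25 (to screen)): x=-347173/38570 (≈-9.0011) theta=1678/3857 (≈0.4351)
|theta_initial|=0.4000 |theta_final|=1678/3857 (≈0.4351) -> increased

Answer: yes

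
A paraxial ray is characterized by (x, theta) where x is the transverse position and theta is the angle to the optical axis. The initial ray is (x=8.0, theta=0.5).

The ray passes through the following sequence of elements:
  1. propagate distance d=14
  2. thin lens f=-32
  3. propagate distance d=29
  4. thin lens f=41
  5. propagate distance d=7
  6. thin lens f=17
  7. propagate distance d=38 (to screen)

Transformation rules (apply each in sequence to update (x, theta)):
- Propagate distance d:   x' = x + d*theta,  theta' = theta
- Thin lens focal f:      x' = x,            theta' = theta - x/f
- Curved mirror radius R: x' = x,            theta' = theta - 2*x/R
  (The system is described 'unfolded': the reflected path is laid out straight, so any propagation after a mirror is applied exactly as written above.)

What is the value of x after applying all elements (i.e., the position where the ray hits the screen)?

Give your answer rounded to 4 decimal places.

Initial: x=8.0000 theta=0.5000
After 1 (propagate distance d=14): x=15.0000 theta=0.5000
After 2 (thin lens f=-32): x=15.0000 theta=31/32 (≈0.9688)
After 3 (propagate distance d=29): x=1379/32 (≈43.0938) theta=31/32 (≈0.9688)
After 4 (thin lens f=41): x=1379/32 (≈43.0938) theta=-27/328 (≈-0.0823)
After 5 (propagate distance d=7): x=55783/1312 (≈42.5175) theta=-27/328 (≈-0.0823)
After 6 (thin lens f=17): x=55783/1312 (≈42.5175) theta=-57619/22304 (≈-2.5833)
After 7 (propagate distance d=38 (to screen)): x=-1241211/22304 (≈-55.6497) theta=-57619/22304 (≈-2.5833)
Rounded to 4 decimal places: x = -55.6497

Answer: -55.6497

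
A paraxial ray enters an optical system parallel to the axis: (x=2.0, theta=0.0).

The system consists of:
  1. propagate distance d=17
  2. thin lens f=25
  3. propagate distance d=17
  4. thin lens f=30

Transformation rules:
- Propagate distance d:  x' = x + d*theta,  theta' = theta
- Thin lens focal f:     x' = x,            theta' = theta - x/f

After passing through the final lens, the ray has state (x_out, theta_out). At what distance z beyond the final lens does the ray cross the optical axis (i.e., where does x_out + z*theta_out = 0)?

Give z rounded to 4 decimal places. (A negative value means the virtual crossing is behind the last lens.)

Answer: 6.3158

Derivation:
Initial: x=2.0000 theta=0.0000
After 1 (propagate distance d=17): x=2.0000 theta=0.0000
After 2 (thin lens f=25): x=2.0000 theta=-0.0800
After 3 (propagate distance d=17): x=0.6400 theta=-0.0800
After 4 (thin lens f=30): x=0.6400 theta=-38/375 (≈-0.1013)
z_focus = -x_out/theta_out = -(0.6400)/(-38/375) = 120/19 ≈ 6.3158
Rounded to 4 decimal places: z = 6.3158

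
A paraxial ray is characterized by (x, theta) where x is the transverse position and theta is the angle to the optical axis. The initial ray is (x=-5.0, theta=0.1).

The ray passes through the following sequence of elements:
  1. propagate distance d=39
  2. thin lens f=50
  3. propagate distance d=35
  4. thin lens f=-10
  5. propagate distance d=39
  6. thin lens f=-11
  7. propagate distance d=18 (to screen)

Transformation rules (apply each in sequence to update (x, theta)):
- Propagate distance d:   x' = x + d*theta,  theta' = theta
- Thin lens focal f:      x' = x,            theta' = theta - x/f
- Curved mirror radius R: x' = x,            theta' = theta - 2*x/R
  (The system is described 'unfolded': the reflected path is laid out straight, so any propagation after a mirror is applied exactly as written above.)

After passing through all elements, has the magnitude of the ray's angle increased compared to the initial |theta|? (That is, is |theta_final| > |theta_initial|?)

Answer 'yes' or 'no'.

Answer: yes

Derivation:
Initial: x=-5.0000 theta=0.1000
After 1 (propagate distance d=39): x=-1.1000 theta=0.1000
After 2 (thin lens f=50): x=-1.1000 theta=0.1220
After 3 (propagate distance d=35): x=3.1700 theta=0.1220
After 4 (thin lens f=-10): x=3.1700 theta=0.4390
After 5 (propagate distance d=39): x=20.2910 theta=0.4390
After 6 (thin lens f=-11): x=20.2910 theta=628/275 (≈2.2836)
After 7 (propagate distance d=18 (to screen)): x=675361/11000 (≈61.3965) theta=628/275 (≈2.2836)
|theta_initial|=0.1000 |theta_final|=628/275 (≈2.2836) -> increased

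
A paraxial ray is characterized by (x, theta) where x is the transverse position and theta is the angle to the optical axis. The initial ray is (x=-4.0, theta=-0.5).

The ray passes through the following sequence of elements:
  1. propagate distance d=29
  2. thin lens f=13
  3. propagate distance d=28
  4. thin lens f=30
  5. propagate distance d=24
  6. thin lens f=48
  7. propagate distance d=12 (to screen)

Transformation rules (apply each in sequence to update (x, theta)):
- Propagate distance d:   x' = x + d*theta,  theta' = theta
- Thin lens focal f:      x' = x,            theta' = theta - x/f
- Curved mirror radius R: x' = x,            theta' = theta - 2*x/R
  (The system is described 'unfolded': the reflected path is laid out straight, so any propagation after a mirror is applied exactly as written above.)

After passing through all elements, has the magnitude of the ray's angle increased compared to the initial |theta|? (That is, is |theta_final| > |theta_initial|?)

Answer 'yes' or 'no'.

Initial: x=-4.0000 theta=-0.5000
After 1 (propagate distance d=29): x=-18.5000 theta=-0.5000
After 2 (thin lens f=13): x=-18.5000 theta=12/13 (≈0.9231)
After 3 (propagate distance d=28): x=191/26 (≈7.3462) theta=12/13 (≈0.9231)
After 4 (thin lens f=30): x=191/26 (≈7.3462) theta=529/780 (≈0.6782)
After 5 (propagate distance d=24): x=3071/130 (≈23.6231) theta=529/780 (≈0.6782)
After 6 (thin lens f=48): x=3071/130 (≈23.6231) theta=387/2080 (≈0.1861)
After 7 (propagate distance d=12 (to screen)): x=2689/104 (≈25.8558) theta=387/2080 (≈0.1861)
|theta_initial|=0.5000 |theta_final|=387/2080 (≈0.1861) -> not increased

Answer: no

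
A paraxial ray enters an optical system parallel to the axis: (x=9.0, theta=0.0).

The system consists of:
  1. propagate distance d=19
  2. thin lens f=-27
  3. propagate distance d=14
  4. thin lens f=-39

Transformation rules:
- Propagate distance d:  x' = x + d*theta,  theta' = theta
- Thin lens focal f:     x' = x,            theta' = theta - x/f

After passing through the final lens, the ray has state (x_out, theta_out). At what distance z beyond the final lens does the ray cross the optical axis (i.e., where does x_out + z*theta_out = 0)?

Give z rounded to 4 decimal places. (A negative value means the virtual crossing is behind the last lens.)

Initial: x=9.0000 theta=0.0000
After 1 (propagate distance d=19): x=9.0000 theta=0.0000
After 2 (thin lens f=-27): x=9.0000 theta=1/3 (≈0.3333)
After 3 (propagate distance d=14): x=41/3 (≈13.6667) theta=1/3 (≈0.3333)
After 4 (thin lens f=-39): x=41/3 (≈13.6667) theta=80/117 (≈0.6838)
z_focus = -x_out/theta_out = -(41/3)/(80/117) = -19.9875
Rounded to 4 decimal places: z = -19.9875

Answer: -19.9875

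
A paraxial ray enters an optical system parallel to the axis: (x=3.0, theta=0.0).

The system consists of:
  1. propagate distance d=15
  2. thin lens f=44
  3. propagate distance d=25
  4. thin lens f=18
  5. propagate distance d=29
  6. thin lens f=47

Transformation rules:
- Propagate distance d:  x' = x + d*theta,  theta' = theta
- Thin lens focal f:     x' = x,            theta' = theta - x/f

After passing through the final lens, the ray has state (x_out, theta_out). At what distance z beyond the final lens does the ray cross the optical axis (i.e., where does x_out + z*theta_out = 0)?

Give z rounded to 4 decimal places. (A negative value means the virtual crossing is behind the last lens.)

Initial: x=3.0000 theta=0.0000
After 1 (propagate distance d=15): x=3.0000 theta=0.0000
After 2 (thin lens f=44): x=3.0000 theta=-3/44 (≈-0.0682)
After 3 (propagate distance d=25): x=57/44 (≈1.2955) theta=-3/44 (≈-0.0682)
After 4 (thin lens f=18): x=57/44 (≈1.2955) theta=-37/264 (≈-0.1402)
After 5 (propagate distance d=29): x=-731/264 (≈-2.7689) theta=-37/264 (≈-0.1402)
After 6 (thin lens f=47): x=-731/264 (≈-2.7689) theta=-42/517 (≈-0.0812)
z_focus = -x_out/theta_out = -(-731/264)/(-42/517) = -34357/1008 ≈ -34.0843
Rounded to 4 decimal places: z = -34.0843

Answer: -34.0843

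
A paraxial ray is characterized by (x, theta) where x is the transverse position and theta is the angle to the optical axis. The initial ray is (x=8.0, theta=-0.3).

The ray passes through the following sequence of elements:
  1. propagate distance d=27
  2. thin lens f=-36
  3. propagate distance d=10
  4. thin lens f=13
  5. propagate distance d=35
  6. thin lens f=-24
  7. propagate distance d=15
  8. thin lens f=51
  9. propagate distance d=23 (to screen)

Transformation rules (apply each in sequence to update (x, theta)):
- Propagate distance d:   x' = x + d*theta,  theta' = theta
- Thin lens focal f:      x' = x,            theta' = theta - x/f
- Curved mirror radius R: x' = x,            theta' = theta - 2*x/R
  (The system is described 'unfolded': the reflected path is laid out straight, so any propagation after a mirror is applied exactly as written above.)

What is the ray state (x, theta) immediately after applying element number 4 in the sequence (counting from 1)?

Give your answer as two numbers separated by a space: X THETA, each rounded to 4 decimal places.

Answer: -3.1278 -0.0622

Derivation:
Initial: x=8.0000 theta=-0.3000
After 1 (propagate distance d=27): x=-0.1000 theta=-0.3000
After 2 (thin lens f=-36): x=-0.1000 theta=-109/360 (≈-0.3028)
After 3 (propagate distance d=10): x=-563/180 (≈-3.1278) theta=-109/360 (≈-0.3028)
After 4 (thin lens f=13): x=-563/180 (≈-3.1278) theta=-97/1560 (≈-0.0622)
Rounded to 4 decimal places: x = -3.1278, theta = -0.0622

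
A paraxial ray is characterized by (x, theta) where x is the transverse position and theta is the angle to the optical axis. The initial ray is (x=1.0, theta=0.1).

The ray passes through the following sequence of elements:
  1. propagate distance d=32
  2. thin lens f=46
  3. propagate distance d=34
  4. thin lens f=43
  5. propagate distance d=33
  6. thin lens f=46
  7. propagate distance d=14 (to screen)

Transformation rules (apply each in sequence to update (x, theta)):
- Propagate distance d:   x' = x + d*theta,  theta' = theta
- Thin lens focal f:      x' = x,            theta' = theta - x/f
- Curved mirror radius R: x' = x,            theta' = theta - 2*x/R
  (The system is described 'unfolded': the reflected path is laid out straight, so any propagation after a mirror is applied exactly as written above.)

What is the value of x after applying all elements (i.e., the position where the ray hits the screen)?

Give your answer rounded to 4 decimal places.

Answer: -0.4150

Derivation:
Initial: x=1.0000 theta=0.1000
After 1 (propagate distance d=32): x=4.2000 theta=0.1000
After 2 (thin lens f=46): x=4.2000 theta=1/115 (≈0.0087)
After 3 (propagate distance d=34): x=517/115 (≈4.4957) theta=1/115 (≈0.0087)
After 4 (thin lens f=43): x=517/115 (≈4.4957) theta=-474/4945 (≈-0.0959)
After 5 (propagate distance d=33): x=6589/4945 (≈1.3325) theta=-474/4945 (≈-0.0959)
After 6 (thin lens f=46): x=6589/4945 (≈1.3325) theta=-28393/227470 (≈-0.1248)
After 7 (propagate distance d=14 (to screen)): x=-47204/113735 (≈-0.4150) theta=-28393/227470 (≈-0.1248)
Rounded to 4 decimal places: x = -0.4150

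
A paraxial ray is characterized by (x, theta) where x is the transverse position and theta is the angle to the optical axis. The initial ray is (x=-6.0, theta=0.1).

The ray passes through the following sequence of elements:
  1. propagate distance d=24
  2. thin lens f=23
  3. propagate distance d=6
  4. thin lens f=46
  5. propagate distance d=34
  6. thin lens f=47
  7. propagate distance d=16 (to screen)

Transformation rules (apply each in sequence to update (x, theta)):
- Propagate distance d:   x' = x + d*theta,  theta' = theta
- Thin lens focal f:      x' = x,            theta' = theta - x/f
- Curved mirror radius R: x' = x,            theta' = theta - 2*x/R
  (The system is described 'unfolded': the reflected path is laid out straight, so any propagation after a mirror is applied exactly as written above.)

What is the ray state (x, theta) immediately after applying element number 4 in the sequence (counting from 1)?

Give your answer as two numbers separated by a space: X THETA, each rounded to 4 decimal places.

Initial: x=-6.0000 theta=0.1000
After 1 (propagate distance d=24): x=-3.6000 theta=0.1000
After 2 (thin lens f=23): x=-3.6000 theta=59/230 (≈0.2565)
After 3 (propagate distance d=6): x=-237/115 (≈-2.0609) theta=59/230 (≈0.2565)
After 4 (thin lens f=46): x=-237/115 (≈-2.0609) theta=797/2645 (≈0.3013)
Rounded to 4 decimal places: x = -2.0609, theta = 0.3013

Answer: -2.0609 0.3013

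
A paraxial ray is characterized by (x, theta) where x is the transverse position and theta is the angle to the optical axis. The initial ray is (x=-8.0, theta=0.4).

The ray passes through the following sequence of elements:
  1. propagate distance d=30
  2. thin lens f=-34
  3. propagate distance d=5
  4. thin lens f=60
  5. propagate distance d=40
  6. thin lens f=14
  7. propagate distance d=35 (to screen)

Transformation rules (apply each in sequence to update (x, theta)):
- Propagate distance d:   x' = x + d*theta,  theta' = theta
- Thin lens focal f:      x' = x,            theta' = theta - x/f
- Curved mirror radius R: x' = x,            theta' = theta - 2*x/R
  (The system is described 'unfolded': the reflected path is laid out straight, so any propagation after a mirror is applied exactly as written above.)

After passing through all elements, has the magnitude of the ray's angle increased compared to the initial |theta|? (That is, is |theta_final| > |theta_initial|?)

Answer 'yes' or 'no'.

Initial: x=-8.0000 theta=0.4000
After 1 (propagate distance d=30): x=4.0000 theta=0.4000
After 2 (thin lens f=-34): x=4.0000 theta=44/85 (≈0.5176)
After 3 (propagate distance d=5): x=112/17 (≈6.5882) theta=44/85 (≈0.5176)
After 4 (thin lens f=60): x=112/17 (≈6.5882) theta=104/255 (≈0.4078)
After 5 (propagate distance d=40): x=1168/51 (≈22.9020) theta=104/255 (≈0.4078)
After 6 (thin lens f=14): x=1168/51 (≈22.9020) theta=-2192/1785 (≈-1.2280)
After 7 (propagate distance d=35 (to screen)): x=-1024/51 (≈-20.0784) theta=-2192/1785 (≈-1.2280)
|theta_initial|=0.4000 |theta_final|=2192/1785 (≈1.2280) -> increased

Answer: yes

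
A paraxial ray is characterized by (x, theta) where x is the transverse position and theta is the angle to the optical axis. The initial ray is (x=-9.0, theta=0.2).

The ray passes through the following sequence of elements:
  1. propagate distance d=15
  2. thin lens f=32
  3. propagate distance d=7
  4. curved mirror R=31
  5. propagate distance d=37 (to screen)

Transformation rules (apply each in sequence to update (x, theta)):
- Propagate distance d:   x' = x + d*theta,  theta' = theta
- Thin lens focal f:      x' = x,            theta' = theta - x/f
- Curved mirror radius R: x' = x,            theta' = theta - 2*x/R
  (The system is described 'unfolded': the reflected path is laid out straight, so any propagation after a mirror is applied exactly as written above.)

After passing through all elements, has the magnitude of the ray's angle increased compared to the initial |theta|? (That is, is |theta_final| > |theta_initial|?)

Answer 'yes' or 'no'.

Answer: yes

Derivation:
Initial: x=-9.0000 theta=0.2000
After 1 (propagate distance d=15): x=-6.0000 theta=0.2000
After 2 (thin lens f=32): x=-6.0000 theta=0.3875
After 3 (propagate distance d=7): x=-3.2875 theta=0.3875
After 4 (curved mirror R=31): x=-3.2875 theta=1487/2480 (≈0.5996)
After 5 (propagate distance d=37 (to screen)): x=23433/1240 (≈18.8976) theta=1487/2480 (≈0.5996)
|theta_initial|=0.2000 |theta_final|=1487/2480 (≈0.5996) -> increased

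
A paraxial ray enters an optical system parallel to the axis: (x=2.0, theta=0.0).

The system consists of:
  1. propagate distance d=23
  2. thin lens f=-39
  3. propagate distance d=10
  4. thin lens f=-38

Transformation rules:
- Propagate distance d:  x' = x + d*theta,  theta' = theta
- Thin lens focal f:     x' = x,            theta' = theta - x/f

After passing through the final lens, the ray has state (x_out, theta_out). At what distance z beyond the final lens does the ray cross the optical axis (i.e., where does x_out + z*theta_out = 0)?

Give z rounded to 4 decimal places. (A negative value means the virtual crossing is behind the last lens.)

Initial: x=2.0000 theta=0.0000
After 1 (propagate distance d=23): x=2.0000 theta=0.0000
After 2 (thin lens f=-39): x=2.0000 theta=2/39 (≈0.0513)
After 3 (propagate distance d=10): x=98/39 (≈2.5128) theta=2/39 (≈0.0513)
After 4 (thin lens f=-38): x=98/39 (≈2.5128) theta=29/247 (≈0.1174)
z_focus = -x_out/theta_out = -(98/39)/(29/247) = -1862/87 ≈ -21.4023
Rounded to 4 decimal places: z = -21.4023

Answer: -21.4023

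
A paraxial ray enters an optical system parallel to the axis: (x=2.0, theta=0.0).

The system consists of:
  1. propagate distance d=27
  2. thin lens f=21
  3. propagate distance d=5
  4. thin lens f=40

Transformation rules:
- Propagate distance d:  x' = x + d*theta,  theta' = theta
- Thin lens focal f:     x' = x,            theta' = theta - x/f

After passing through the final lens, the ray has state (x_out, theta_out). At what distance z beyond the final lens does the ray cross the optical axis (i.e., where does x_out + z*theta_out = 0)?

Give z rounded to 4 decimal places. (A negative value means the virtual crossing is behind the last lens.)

Answer: 11.4286

Derivation:
Initial: x=2.0000 theta=0.0000
After 1 (propagate distance d=27): x=2.0000 theta=0.0000
After 2 (thin lens f=21): x=2.0000 theta=-2/21 (≈-0.0952)
After 3 (propagate distance d=5): x=32/21 (≈1.5238) theta=-2/21 (≈-0.0952)
After 4 (thin lens f=40): x=32/21 (≈1.5238) theta=-2/15 (≈-0.1333)
z_focus = -x_out/theta_out = -(32/21)/(-2/15) = 80/7 ≈ 11.4286
Rounded to 4 decimal places: z = 11.4286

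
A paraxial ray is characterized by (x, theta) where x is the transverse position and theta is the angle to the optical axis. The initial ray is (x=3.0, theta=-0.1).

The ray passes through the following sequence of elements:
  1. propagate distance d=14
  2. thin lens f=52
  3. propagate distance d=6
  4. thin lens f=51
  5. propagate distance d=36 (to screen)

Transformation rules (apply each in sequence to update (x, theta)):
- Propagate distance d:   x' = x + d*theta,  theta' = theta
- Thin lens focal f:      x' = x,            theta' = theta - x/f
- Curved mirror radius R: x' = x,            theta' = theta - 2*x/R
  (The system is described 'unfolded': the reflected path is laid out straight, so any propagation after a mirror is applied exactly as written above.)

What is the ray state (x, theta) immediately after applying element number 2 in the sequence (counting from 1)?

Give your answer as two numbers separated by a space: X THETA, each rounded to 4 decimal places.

Initial: x=3.0000 theta=-0.1000
After 1 (propagate distance d=14): x=1.6000 theta=-0.1000
After 2 (thin lens f=52): x=1.6000 theta=-17/130 (≈-0.1308)
Rounded to 4 decimal places: x = 1.6000, theta = -0.1308

Answer: 1.6000 -0.1308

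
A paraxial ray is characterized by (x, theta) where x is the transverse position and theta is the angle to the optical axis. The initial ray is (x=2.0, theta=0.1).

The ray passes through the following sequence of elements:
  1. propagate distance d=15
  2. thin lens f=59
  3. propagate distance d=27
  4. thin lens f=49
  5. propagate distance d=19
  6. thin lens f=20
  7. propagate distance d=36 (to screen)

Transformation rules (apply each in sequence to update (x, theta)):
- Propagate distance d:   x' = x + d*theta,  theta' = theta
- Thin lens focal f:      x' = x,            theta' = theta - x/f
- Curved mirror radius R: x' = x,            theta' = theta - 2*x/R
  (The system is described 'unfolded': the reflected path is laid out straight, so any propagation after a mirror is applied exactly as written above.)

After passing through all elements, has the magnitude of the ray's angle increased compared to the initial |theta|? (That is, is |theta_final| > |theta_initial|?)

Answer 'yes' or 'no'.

Answer: yes

Derivation:
Initial: x=2.0000 theta=0.1000
After 1 (propagate distance d=15): x=3.5000 theta=0.1000
After 2 (thin lens f=59): x=3.5000 theta=12/295 (≈0.0407)
After 3 (propagate distance d=27): x=2713/590 (≈4.5983) theta=12/295 (≈0.0407)
After 4 (thin lens f=49): x=2713/590 (≈4.5983) theta=-1537/28910 (≈-0.0532)
After 5 (propagate distance d=19): x=51867/14455 (≈3.5882) theta=-1537/28910 (≈-0.0532)
After 6 (thin lens f=20): x=51867/14455 (≈3.5882) theta=-67237/289100 (≈-0.2326)
After 7 (propagate distance d=36 (to screen)): x=-345798/72275 (≈-4.7845) theta=-67237/289100 (≈-0.2326)
|theta_initial|=0.1000 |theta_final|=67237/289100 (≈0.2326) -> increased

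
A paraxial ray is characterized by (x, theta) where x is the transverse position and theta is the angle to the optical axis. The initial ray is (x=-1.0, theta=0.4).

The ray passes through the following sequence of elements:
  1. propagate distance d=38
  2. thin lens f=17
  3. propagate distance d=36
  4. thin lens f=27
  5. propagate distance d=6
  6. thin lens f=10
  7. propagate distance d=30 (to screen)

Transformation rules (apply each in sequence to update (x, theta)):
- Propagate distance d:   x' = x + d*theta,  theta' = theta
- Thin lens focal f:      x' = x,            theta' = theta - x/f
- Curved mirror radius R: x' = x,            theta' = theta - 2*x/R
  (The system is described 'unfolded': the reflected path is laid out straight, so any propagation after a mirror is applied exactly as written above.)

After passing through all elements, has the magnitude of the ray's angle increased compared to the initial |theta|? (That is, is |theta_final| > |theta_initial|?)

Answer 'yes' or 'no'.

Initial: x=-1.0000 theta=0.4000
After 1 (propagate distance d=38): x=14.2000 theta=0.4000
After 2 (thin lens f=17): x=14.2000 theta=-37/85 (≈-0.4353)
After 3 (propagate distance d=36): x=-25/17 (≈-1.4706) theta=-37/85 (≈-0.4353)
After 4 (thin lens f=27): x=-25/17 (≈-1.4706) theta=-874/2295 (≈-0.3808)
After 5 (propagate distance d=6): x=-169/45 (≈-3.7556) theta=-874/2295 (≈-0.3808)
After 6 (thin lens f=10): x=-169/45 (≈-3.7556) theta=-121/22950 (≈-0.0053)
After 7 (propagate distance d=30 (to screen)): x=-998/255 (≈-3.9137) theta=-121/22950 (≈-0.0053)
|theta_initial|=0.4000 |theta_final|=121/22950 (≈0.0053) -> not increased

Answer: no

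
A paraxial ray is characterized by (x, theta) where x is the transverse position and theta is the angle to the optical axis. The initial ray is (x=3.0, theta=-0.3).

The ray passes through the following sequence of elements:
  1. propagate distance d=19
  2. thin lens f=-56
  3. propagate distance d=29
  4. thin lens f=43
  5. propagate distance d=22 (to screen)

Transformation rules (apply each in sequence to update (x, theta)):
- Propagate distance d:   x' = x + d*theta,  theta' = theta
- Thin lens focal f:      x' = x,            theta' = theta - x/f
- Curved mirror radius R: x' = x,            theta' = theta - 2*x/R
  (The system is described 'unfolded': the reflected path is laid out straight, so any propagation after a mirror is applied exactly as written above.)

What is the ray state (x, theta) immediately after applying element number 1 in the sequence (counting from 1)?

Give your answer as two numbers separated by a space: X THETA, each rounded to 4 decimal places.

Answer: -2.7000 -0.3000

Derivation:
Initial: x=3.0000 theta=-0.3000
After 1 (propagate distance d=19): x=-2.7000 theta=-0.3000
Rounded to 4 decimal places: x = -2.7000, theta = -0.3000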